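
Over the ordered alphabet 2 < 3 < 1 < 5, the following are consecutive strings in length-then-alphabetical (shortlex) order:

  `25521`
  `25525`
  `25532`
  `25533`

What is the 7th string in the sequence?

Stepping forward 3 times from 25533: 25533 → 25531 → 25535, then the target.

25512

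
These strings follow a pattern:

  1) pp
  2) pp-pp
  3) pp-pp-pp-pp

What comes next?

Each string is two copies of the previous one joined by '-'.
So the next term is two copies of pp-pp-pp-pp with '-' between the halves.

pp-pp-pp-pp-pp-pp-pp-pp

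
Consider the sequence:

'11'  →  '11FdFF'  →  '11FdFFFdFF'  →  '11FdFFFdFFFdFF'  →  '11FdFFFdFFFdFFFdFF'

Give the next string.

The strings grow by a fixed suffix FdFF each time.
One more step from 11FdFFFdFFFdFFFdFF gives the answer.

11FdFFFdFFFdFFFdFFFdFF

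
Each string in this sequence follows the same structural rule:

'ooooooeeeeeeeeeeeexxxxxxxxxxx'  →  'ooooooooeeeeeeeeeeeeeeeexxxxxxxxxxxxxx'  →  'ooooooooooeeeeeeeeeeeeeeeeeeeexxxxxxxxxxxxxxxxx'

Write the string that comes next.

Term n consists of 2n o's, followed by 4n e's, followed by 3n+2 x's, where the shown terms are n = 3, 4, 5.
Setting n = 6 gives 12, 24, 20 characters in each block.

ooooooooooooeeeeeeeeeeeeeeeeeeeeeeeexxxxxxxxxxxxxxxxxxxx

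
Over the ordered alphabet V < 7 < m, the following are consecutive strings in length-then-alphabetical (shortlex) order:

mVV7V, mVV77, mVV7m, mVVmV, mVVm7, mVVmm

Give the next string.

mV7VV

Find the rightmost character of mVVmm below m, bump it to the next letter, and reset everything to its right to V.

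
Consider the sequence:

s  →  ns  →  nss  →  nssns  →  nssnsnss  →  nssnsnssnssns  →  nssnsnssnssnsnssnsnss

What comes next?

nssnsnssnssnsnssnsnssnssnsnssnssns

This is a Fibonacci-style word recurrence s(k) = s(k−1)·s(k−2): e.g. ns·s = nss.
So term 8 is nssnsnssnssnsnssnsnss·nssnsnssnssns.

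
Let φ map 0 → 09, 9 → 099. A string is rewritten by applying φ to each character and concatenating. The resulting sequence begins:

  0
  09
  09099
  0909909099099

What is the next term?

Applying the rule to each of the 13 symbols of 0909909099099 gives the pieces 09 099 09 099 099 09 099 09 099 099 09 099 099, which concatenate to the answer.

0909909099099090990909909909099099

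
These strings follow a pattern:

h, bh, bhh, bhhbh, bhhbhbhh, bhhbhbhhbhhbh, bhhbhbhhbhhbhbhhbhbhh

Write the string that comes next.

bhhbhbhhbhhbhbhhbhbhhbhhbhbhhbhhbh

Each term (from the third on) is the previous term followed by the one before it: term 3 = bh·h = bhh.
The next term joins bhhbhbhhbhhbhbhhbhbhh and bhhbhbhhbhhbh.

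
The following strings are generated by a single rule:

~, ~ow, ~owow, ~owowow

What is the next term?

~owowowow

Each term is the previous one with ow appended.
So the next term is ~owowow·ow.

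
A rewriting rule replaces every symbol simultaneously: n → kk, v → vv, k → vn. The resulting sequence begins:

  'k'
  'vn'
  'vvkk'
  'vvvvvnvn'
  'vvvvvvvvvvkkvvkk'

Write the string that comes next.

Rewriting the 16 symbols of vvvvvvvvvvkkvvkk one by one yields vv vv vv vv vv vv vv vv vv vv vn vn vv vv vn vn; concatenated:

vvvvvvvvvvvvvvvvvvvvvnvnvvvvvnvn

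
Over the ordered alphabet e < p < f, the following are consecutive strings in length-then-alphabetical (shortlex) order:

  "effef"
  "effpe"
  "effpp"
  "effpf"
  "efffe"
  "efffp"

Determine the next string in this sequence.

The successor of efffp increments the rightmost position that isn't already f and resets every position after it to e.

effff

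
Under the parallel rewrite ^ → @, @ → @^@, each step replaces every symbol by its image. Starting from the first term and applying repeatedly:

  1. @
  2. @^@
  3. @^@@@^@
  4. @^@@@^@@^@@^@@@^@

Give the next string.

@^@@@^@@^@@^@@@^@@^@@@^@@^@@@^@@^@@^@@@^@

φ(@^@@@^@@^@@^@@@^@) expands symbol-by-symbol to @^@ @ @^@ @^@ @^@ @ @^@ @^@ @ @^@ @^@ @ @^@ @^@ @^@ @ @^@; joining the 17 pieces gives the next term.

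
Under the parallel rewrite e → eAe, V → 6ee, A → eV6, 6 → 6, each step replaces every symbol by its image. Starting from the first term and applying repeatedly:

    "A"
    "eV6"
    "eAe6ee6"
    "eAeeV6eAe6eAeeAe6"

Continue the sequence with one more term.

eAeeV6eAeeAe6ee6eAeeV6eAe6eAeeV6eAeeAeeV6eAe6

φ(eAeeV6eAe6eAeeAe6) expands symbol-by-symbol to eAe eV6 eAe eAe 6ee 6 eAe eV6 eAe 6 eAe eV6 eAe eAe eV6 eAe 6; joining the 17 pieces gives the next term.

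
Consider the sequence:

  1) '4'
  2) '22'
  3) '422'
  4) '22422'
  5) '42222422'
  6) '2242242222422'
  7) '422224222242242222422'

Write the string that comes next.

Each term (from the third on) is the two preceding terms concatenated in order: term 3 = 4·22 = 422.
Continuing: 2242242222422 · 422224222242242222422 gives term 8.

2242242222422422224222242242222422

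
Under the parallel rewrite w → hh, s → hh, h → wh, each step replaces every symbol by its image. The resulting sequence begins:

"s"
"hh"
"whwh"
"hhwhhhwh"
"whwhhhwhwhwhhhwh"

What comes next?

φ(whwhhhwhwhwhhhwh) expands symbol-by-symbol to hh wh hh wh wh wh hh wh hh wh hh wh wh wh hh wh; joining the 16 pieces gives the next term.

hhwhhhwhwhwhhhwhhhwhhhwhwhwhhhwh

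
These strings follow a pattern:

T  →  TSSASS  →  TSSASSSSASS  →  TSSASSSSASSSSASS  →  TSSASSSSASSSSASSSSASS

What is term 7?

The strings grow by a fixed suffix SSASS each time.
From TSSASSSSASSSSASSSSASS, 2 further steps: TSSASSSSASSSSASSSSASS → TSSASSSSASSSSASSSSASSSSASS → (answer).

TSSASSSSASSSSASSSSASSSSASSSSASS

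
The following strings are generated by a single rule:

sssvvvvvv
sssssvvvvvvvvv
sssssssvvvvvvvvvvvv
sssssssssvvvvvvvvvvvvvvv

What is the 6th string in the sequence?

sssssssssssssvvvvvvvvvvvvvvvvvvvvv

The n-th term is 2n-1 s's then 3n v's, where the shown terms are n = 2, 3, 4, 5.
At n = 7 the blocks have lengths 13, 21.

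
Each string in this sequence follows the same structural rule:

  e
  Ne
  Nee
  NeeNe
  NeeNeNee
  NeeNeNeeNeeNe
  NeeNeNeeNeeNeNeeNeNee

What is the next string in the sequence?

NeeNeNeeNeeNeNeeNeNeeNeeNeNeeNeeNe

This is a Fibonacci-style word recurrence s(k) = s(k−1)·s(k−2): e.g. Ne·e = Nee.
The next term joins NeeNeNeeNeeNeNeeNeNee and NeeNeNeeNeeNe.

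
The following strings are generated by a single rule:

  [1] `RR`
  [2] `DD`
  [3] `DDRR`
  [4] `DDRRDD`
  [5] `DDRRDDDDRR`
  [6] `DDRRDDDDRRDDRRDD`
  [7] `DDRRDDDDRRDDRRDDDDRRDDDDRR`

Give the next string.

Each term (from the third on) is the previous term followed by the one before it: term 3 = DD·RR = DDRR.
Continuing: DDRRDDDDRRDDRRDDDDRRDDDDRR · DDRRDDDDRRDDRRDD gives term 8.

DDRRDDDDRRDDRRDDDDRRDDDDRRDDRRDDDDRRDDRRDD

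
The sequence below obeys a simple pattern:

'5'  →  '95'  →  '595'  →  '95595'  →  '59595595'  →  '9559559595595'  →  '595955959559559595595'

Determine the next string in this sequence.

9559559595595595955959559559595595

From term 3 onward, concatenate the second-to-last term with the last: 5·95 = 595, 95·595 = 95595, …
Continuing: 9559559595595 · 595955959559559595595 gives term 8.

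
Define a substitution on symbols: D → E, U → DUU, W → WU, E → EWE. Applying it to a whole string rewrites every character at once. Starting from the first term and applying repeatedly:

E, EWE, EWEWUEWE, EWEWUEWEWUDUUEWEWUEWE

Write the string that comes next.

Applying the rule to each of the 21 symbols of EWEWUEWEWUDUUEWEWUEWE gives the pieces EWE WU EWE WU DUU EWE WU EWE WU DUU E DUU DUU EWE WU EWE WU DUU EWE WU EWE, which concatenate to the answer.

EWEWUEWEWUDUUEWEWUEWEWUDUUEDUUDUUEWEWUEWEWUDUUEWEWUEWE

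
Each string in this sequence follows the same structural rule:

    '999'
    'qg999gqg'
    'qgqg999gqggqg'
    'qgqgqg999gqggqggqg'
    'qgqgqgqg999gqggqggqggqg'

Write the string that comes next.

s(k+1) = qg·s(k)·gqg, so each term gains qg as a prefix and gqg as a suffix.
Applying this once more to qgqgqgqg999gqggqggqggqg:

qgqgqgqgqg999gqggqggqggqggqg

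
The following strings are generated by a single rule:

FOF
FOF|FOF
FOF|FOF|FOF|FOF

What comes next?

Every step duplicates the string with '|' between the halves.
Doubling FOF|FOF|FOF|FOF with '|' between the halves:

FOF|FOF|FOF|FOF|FOF|FOF|FOF|FOF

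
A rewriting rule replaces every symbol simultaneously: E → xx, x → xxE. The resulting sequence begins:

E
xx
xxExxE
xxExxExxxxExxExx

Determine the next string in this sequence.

Rewriting the 16 symbols of xxExxExxxxExxExx one by one yields xxE xxE xx xxE xxE xx xxE xxE xxE xxE xx xxE xxE xx xxE xxE; concatenated:

xxExxExxxxExxExxxxExxExxExxExxxxExxExxxxExxE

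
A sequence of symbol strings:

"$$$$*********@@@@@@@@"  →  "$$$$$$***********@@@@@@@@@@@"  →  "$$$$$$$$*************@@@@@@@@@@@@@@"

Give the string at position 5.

Reading off run lengths: $ runs 4, 6, 8; * runs 9, 11, 13; @ runs 8, 11, 14 — each is linear in n, where the shown terms are n = 3, 4, 5.
At n = 7 the blocks have lengths 12, 17, 20.

$$$$$$$$$$$$*****************@@@@@@@@@@@@@@@@@@@@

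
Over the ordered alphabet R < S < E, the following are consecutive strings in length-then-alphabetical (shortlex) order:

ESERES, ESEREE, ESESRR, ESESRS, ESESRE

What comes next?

The successor of ESESRE increments the rightmost position that isn't already E and resets every position after it to R.

ESESSR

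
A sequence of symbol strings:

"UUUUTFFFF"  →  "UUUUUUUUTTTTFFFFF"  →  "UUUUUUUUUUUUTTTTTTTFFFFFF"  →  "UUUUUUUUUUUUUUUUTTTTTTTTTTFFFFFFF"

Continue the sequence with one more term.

UUUUUUUUUUUUUUUUUUUUTTTTTTTTTTTTTFFFFFFFF

Reading off run lengths: U runs 4, 8, 12, 16; T runs 1, 4, 7, 10; F runs 4, 5, 6, 7 — each is linear in n (n = 1, 2, …).
Setting n = 5 gives 20, 13, 8 characters in each block.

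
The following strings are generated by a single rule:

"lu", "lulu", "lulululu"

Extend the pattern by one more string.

lulululululululu

Every step duplicates the string.
So the next term is two copies of lulululu.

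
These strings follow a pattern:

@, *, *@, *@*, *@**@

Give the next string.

*@**@*@*

This is a Fibonacci-style word recurrence s(k) = s(k−1)·s(k−2): e.g. *·@ = *@.
Continuing: *@**@ · *@* gives term 6.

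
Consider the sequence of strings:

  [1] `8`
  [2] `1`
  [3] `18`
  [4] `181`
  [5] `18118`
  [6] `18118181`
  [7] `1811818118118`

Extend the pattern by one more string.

181181811811818118181

Each term (from the third on) is the previous term followed by the one before it: term 3 = 1·8 = 18.
The next term joins 1811818118118 and 18118181.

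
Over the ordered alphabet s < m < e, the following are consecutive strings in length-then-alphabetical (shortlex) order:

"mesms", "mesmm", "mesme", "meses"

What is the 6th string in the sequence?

Stepping forward 2 times from meses: meses → mesem, then the target.

mesee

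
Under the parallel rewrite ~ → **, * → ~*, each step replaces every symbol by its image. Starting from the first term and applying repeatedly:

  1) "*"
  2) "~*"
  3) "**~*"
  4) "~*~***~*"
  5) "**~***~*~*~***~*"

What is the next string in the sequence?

~*~***~*~*~***~***~***~*~*~***~*

φ(**~***~*~*~***~*) expands symbol-by-symbol to ~* ~* ** ~* ~* ~* ** ~* ** ~* ** ~* ~* ~* ** ~*; joining the 16 pieces gives the next term.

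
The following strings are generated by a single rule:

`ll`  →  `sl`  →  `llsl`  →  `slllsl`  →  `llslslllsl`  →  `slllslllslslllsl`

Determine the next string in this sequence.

llslslllslslllslllslslllsl

This is a Fibonacci-style word recurrence s(k) = s(k−2)·s(k−1): e.g. ll·sl = llsl.
So term 7 is llslslllsl·slllslllslslllsl.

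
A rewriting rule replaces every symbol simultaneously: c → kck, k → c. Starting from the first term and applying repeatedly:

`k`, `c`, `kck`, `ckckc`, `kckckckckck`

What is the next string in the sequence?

ckckckckckckckckckckc

Rewriting each symbol of kckckckckck: k→c, c→kck, k→c, c→kck, k→c, c→kck, k→c, c→kck, k→c, c→kck, k→c, which concatenates to c kck c kck c kck c kck c kck c.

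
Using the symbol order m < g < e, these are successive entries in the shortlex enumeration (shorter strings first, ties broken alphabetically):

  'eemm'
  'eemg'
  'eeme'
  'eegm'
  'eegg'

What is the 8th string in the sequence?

eeeg

Stepping forward 3 times from eegg: eegg → eege → eeem, then the target.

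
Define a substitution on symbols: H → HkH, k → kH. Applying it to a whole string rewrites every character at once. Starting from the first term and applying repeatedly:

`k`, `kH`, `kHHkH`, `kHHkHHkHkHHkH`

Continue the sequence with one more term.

Rewriting the 13 symbols of kHHkHHkHkHHkH one by one yields kH HkH HkH kH HkH HkH kH HkH kH HkH HkH kH HkH; concatenated:

kHHkHHkHkHHkHHkHkHHkHkHHkHHkHkHHkH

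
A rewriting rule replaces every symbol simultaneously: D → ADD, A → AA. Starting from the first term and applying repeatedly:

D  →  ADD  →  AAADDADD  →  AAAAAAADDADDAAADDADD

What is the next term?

φ(AAAAAAADDADDAAADDADD) expands symbol-by-symbol to AA AA AA AA AA AA AA ADD ADD AA ADD ADD AA AA AA ADD ADD AA ADD ADD; joining the 20 pieces gives the next term.

AAAAAAAAAAAAAAADDADDAAADDADDAAAAAAADDADDAAADDADD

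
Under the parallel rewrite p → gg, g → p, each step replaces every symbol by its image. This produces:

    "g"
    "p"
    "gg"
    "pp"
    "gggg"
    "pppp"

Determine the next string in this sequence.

gggggggg

Apply φ to pppp symbol by symbol: p→gg, p→gg, p→gg, p→gg; joined: gg gg gg gg.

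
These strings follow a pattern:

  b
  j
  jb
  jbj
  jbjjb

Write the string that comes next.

This is a Fibonacci-style word recurrence s(k) = s(k−1)·s(k−2): e.g. j·b = jb.
Continuing: jbjjb · jbj gives term 6.

jbjjbjbj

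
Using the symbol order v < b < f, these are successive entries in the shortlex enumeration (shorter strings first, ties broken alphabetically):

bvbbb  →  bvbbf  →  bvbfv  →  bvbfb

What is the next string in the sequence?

bvbff

Treat bvbfb as a base-3 numeral over the given alphabet and add one, carrying through any trailing f's.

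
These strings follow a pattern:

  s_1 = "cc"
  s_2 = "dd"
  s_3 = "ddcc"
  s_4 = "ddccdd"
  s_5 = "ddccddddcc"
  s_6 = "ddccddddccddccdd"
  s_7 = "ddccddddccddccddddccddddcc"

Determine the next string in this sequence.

This is a Fibonacci-style word recurrence s(k) = s(k−1)·s(k−2): e.g. dd·cc = ddcc.
Continuing: ddccddddccddccddddccddddcc · ddccddddccddccdd gives term 8.

ddccddddccddccddddccddddccddccddddccddccdd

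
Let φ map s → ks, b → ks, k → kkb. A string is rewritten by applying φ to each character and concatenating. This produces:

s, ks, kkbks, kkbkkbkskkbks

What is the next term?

kkbkkbkskkbkkbkskkbkskkbkkbkskkbks

Replace each of the 13 characters of kkbkkbkskkbks in place — kkb kkb ks kkb kkb ks kkb ks kkb kkb ks kkb ks — and concatenate.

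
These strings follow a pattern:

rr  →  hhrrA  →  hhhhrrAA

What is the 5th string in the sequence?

Every step adds hh to the front and A to the end of the previous string.
From hhhhrrAA, 2 further steps: hhhhrrAA → hhhhhhrrAAA → (answer).

hhhhhhhhrrAAAA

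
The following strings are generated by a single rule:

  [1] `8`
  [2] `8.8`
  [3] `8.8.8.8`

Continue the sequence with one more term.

Each string is two copies of the previous one joined by '.'.
Doubling 8.8.8.8 with '.' between the halves:

8.8.8.8.8.8.8.8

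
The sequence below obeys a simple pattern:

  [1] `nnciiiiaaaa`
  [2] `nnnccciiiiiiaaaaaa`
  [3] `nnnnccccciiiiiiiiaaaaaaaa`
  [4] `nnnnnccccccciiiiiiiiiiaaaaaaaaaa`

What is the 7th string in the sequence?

The n-th term is n+1 n's then 2n-1 c's then 2n+2 i's then 2n+2 a's (n = 1, 2, …).
At n = 7 the blocks have lengths 8, 13, 16, 16.

nnnnnnnnccccccccccccciiiiiiiiiiiiiiiiaaaaaaaaaaaaaaaa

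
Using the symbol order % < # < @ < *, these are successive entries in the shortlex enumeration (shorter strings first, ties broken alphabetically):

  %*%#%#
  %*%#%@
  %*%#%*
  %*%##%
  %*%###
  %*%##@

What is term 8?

Continuing the enumeration 2 steps past %*%##@: %*%##@ → %*%##* → (answer).

%*%#@%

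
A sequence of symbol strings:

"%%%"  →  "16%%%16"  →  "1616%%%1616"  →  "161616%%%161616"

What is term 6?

Every step adds 16 to the front and 16 to the end of the previous string.
From 161616%%%161616, 2 further steps: 161616%%%161616 → 16161616%%%16161616 → (answer).

1616161616%%%1616161616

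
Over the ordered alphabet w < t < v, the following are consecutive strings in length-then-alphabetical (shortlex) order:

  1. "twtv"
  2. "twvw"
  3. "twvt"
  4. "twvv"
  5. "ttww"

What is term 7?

ttwv

Continuing the enumeration 2 steps past ttww: ttww → ttwt → (answer).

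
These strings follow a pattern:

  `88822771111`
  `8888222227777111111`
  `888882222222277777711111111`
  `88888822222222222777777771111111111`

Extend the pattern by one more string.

The n-th term is n+2 8's then 3n-1 2's then 2n 7's then 2n+2 1's (n = 1, 2, …).
For the next term, n = 5, so the run lengths are 7, 14, 10, 12.

8888888222222222222227777777777111111111111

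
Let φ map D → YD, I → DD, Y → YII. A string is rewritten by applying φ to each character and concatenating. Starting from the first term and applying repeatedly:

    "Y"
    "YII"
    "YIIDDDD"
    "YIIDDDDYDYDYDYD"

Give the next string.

Applying the rule to each of the 15 symbols of YIIDDDDYDYDYDYD gives the pieces YII DD DD YD YD YD YD YII YD YII YD YII YD YII YD, which concatenate to the answer.

YIIDDDDYDYDYDYDYIIYDYIIYDYIIYDYIIYD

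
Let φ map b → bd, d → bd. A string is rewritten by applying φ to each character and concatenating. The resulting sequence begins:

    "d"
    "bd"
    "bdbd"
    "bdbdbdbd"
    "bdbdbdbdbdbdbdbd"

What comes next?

Applying the rule to each of the 16 symbols of bdbdbdbdbdbdbdbd gives the pieces bd bd bd bd bd bd bd bd bd bd bd bd bd bd bd bd, which concatenate to the answer.

bdbdbdbdbdbdbdbdbdbdbdbdbdbdbdbd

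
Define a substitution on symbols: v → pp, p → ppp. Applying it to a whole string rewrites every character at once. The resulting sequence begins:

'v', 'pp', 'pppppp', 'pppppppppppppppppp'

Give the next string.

pppppppppppppppppppppppppppppppppppppppppppppppppppppp

φ(pppppppppppppppppp) expands symbol-by-symbol to ppp ppp ppp ppp ppp ppp ppp ppp ppp ppp ppp ppp ppp ppp ppp ppp ppp ppp; joining the 18 pieces gives the next term.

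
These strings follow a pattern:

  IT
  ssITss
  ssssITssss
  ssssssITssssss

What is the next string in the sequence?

ssssssssITssssssss

Each term wraps the previous one in ss on the left and ss on the right.
One more step from ssssssITssssss gives the answer.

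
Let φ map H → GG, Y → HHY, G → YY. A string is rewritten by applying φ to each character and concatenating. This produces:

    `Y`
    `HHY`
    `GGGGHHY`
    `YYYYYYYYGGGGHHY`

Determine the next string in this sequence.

Replace each of the 15 characters of YYYYYYYYGGGGHHY in place — HHY HHY HHY HHY HHY HHY HHY HHY YY YY YY YY GG GG HHY — and concatenate.

HHYHHYHHYHHYHHYHHYHHYHHYYYYYYYYYGGGGHHY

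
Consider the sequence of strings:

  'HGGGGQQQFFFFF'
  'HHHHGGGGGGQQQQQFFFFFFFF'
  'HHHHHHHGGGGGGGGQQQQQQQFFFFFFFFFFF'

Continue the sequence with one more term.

HHHHHHHHHHGGGGGGGGGGQQQQQQQQQFFFFFFFFFFFFFF

Term n consists of 3n-2 H's, followed by 2n+2 G's, followed by 2n+1 Q's, followed by 3n+2 F's (n = 1, 2, …).
Setting n = 4 gives 10, 10, 9, 14 characters in each block.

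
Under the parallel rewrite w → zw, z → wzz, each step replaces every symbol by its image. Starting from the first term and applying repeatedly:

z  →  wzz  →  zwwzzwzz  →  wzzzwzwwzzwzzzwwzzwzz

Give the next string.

zwwzzwzzwzzzwwzzzwzwwzzwzzzwwzzwzzwzzzwzwwzzwzzzwwzzwzz

Replace each of the 21 characters of wzzzwzwwzzwzzzwwzzwzz in place — zw wzz wzz wzz zw wzz zw zw wzz wzz zw wzz wzz wzz zw zw wzz wzz zw wzz wzz — and concatenate.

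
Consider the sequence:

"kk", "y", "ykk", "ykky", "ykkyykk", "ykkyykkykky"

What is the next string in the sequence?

Each term (from the third on) is the previous term followed by the one before it: term 3 = y·kk = ykk.
Continuing: ykkyykkykky · ykkyykk gives term 7.

ykkyykkykkyykkyykk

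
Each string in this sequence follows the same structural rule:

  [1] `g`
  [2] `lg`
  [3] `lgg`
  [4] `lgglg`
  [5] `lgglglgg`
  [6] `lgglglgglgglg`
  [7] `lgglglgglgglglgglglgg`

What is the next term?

lgglglgglgglglgglglgglgglglgglgglg

From term 3 onward, concatenate the last term with the second-to-last: lg·g = lgg, lgg·lg = lgglg, …
Continuing: lgglglgglgglglgglglgg · lgglglgglgglg gives term 8.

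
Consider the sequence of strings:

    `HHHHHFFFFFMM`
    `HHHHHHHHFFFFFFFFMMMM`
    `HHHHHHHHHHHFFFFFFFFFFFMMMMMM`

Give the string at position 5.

Each string has the form H^{3n+2} F^{3n+2} M^{2n} (n = 1, 2, …).
Setting n = 5 gives 17, 17, 10 characters in each block.

HHHHHHHHHHHHHHHHHFFFFFFFFFFFFFFFFFMMMMMMMMMM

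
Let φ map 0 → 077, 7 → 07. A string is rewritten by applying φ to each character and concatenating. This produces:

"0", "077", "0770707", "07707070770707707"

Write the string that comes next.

07707070770707707077070707707077070707707

φ(07707070770707707) expands symbol-by-symbol to 077 07 07 077 07 077 07 077 07 07 077 07 077 07 07 077 07; joining the 17 pieces gives the next term.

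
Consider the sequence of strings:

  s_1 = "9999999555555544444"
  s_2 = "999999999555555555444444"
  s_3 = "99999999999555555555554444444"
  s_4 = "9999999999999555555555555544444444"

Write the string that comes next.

Each string has the form 9^{2n+1} 5^{2n+1} 4^{n+2}, where the shown terms are n = 3, 4, 5, 6.
Setting n = 7 gives 15, 15, 9 characters in each block.

999999999999999555555555555555444444444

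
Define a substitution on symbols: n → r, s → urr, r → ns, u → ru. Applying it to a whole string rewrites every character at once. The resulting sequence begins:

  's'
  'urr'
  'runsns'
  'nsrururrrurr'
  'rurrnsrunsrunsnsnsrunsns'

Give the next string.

φ(rurrnsrunsrunsnsnsrunsns) expands symbol-by-symbol to ns ru ns ns r urr ns ru r urr ns ru r urr r urr r urr ns ru r urr r urr; joining the 24 pieces gives the next term.

nsrunsnsrurrnsrururrnsrururrrurrrurrnsrururrrurr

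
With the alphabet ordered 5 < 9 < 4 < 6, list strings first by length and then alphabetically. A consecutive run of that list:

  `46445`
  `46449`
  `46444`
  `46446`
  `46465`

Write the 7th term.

Stepping forward 2 times from 46465: 46465 → 46469, then the target.

46464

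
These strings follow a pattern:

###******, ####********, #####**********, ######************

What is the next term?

The n-th term is n+1 #'s then 2n+2 *'s, where the shown terms are n = 2, 3, 4, 5.
For the next term, n = 6, so the run lengths are 7, 14.

#######**************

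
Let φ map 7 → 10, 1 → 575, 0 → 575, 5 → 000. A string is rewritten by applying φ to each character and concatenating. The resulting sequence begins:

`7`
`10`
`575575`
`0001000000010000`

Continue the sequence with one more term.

Applying the rule to each of the 16 symbols of 0001000000010000 gives the pieces 575 575 575 575 575 575 575 575 575 575 575 575 575 575 575 575, which concatenate to the answer.

575575575575575575575575575575575575575575575575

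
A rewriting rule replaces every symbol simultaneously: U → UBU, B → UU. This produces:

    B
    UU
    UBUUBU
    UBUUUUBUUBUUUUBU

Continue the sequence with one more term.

Rewriting the 16 symbols of UBUUUUBUUBUUUUBU one by one yields UBU UU UBU UBU UBU UBU UU UBU UBU UU UBU UBU UBU UBU UU UBU; concatenated:

UBUUUUBUUBUUBUUBUUUUBUUBUUUUBUUBUUBUUBUUUUBU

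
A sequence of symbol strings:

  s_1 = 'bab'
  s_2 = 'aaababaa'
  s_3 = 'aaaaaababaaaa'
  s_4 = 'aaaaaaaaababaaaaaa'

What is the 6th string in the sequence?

Every step adds aaa to the front and aa to the end of the previous string.
From aaaaaaaaababaaaaaa, 2 further steps: aaaaaaaaababaaaaaa → aaaaaaaaaaaababaaaaaaaa → (answer).

aaaaaaaaaaaaaaababaaaaaaaaaa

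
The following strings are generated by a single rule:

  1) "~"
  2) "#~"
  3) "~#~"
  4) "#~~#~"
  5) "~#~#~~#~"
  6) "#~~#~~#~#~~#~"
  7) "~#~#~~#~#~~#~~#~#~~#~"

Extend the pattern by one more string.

From term 3 onward, concatenate the second-to-last term with the last: ~·#~ = ~#~, #~·~#~ = #~~#~, …
Continuing: #~~#~~#~#~~#~ · ~#~#~~#~#~~#~~#~#~~#~ gives term 8.

#~~#~~#~#~~#~~#~#~~#~#~~#~~#~#~~#~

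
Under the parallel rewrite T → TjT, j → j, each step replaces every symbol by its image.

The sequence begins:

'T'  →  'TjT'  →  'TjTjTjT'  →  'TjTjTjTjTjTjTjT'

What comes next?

Applying the rule to each of the 15 symbols of TjTjTjTjTjTjTjT gives the pieces TjT j TjT j TjT j TjT j TjT j TjT j TjT j TjT, which concatenate to the answer.

TjTjTjTjTjTjTjTjTjTjTjTjTjTjTjT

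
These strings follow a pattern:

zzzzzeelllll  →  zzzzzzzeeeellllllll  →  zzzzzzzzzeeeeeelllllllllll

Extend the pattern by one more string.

Reading off run lengths: z runs 5, 7, 9; e runs 2, 4, 6; l runs 5, 8, 11 — each is linear in n (n = 1, 2, …).
Setting n = 4 gives 11, 8, 14 characters in each block.

zzzzzzzzzzzeeeeeeeellllllllllllll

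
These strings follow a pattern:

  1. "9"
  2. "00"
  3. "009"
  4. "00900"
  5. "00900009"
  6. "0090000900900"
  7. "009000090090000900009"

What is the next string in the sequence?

Each term (from the third on) is the previous term followed by the one before it: term 3 = 00·9 = 009.
The next term joins 009000090090000900009 and 0090000900900.

0090000900900009000090090000900900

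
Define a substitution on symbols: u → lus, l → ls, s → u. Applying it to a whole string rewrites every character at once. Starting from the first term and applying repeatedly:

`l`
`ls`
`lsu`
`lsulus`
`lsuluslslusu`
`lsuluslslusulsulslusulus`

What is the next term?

Applying the rule to each of the 24 symbols of lsuluslslusulsulslusulus gives the pieces ls u lus ls lus u ls u ls lus u lus ls u lus ls u ls lus u lus ls lus u, which concatenate to the answer.

lsuluslslusulsulslusuluslsuluslsulslusuluslslusu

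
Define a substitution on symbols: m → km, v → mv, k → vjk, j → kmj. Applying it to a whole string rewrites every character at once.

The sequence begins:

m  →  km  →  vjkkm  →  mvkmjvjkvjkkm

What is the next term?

φ(mvkmjvjkvjkkm) expands symbol-by-symbol to km mv vjk km kmj mv kmj vjk mv kmj vjk vjk km; joining the 13 pieces gives the next term.

kmmvvjkkmkmjmvkmjvjkmvkmjvjkvjkkm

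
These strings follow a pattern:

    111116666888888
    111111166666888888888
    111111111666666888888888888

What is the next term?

111111111116666666888888888888888

The n-th term is 2n+3 1's then n+3 6's then 3n+3 8's (n = 1, 2, …).
At n = 4 the blocks have lengths 11, 7, 15.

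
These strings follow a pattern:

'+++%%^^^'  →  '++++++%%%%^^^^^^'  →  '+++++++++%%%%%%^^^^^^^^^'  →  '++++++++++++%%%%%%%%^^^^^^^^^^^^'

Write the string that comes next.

The n-th term is 3n +'s then 2n %'s then 3n ^'s (n = 1, 2, …).
At n = 5 the blocks have lengths 15, 10, 15.

+++++++++++++++%%%%%%%%%%^^^^^^^^^^^^^^^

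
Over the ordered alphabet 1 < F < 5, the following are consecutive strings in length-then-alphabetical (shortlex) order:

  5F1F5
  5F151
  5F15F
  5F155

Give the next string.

5FF11

Find the rightmost character of 5F155 below 5, bump it to the next letter, and reset everything to its right to 1.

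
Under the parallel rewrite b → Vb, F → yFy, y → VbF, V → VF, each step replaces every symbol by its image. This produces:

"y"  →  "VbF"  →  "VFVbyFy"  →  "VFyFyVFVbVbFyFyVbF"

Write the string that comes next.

VFyFyVbFyFyVbFVFyFyVFVbVFVbyFyVbFyFyVbFVFVbyFy

φ(VFyFyVFVbVbFyFyVbF) expands symbol-by-symbol to VF yFy VbF yFy VbF VF yFy VF Vb VF Vb yFy VbF yFy VbF VF Vb yFy; joining the 18 pieces gives the next term.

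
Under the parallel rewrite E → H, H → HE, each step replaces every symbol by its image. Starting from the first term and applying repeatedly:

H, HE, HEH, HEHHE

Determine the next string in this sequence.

Apply φ to HEHHE symbol by symbol: H→HE, E→H, H→HE, H→HE, E→H; joined: HE H HE HE H.

HEHHEHEH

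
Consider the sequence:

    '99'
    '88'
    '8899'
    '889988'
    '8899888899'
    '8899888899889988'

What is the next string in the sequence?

Each term (from the third on) is the previous term followed by the one before it: term 3 = 88·99 = 8899.
The next term joins 8899888899889988 and 8899888899.

88998888998899888899888899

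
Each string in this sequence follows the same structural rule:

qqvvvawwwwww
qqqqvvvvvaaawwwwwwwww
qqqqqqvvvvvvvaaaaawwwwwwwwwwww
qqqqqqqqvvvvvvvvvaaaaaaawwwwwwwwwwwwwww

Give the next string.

Term n consists of 2n q's, followed by 2n+1 v's, followed by 2n-1 a's, followed by 3n+3 w's (n = 1, 2, …).
At n = 5 the blocks have lengths 10, 11, 9, 18.

qqqqqqqqqqvvvvvvvvvvvaaaaaaaaawwwwwwwwwwwwwwwwww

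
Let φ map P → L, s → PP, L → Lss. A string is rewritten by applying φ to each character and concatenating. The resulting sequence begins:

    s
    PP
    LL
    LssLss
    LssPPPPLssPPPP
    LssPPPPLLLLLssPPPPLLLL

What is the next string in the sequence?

Rewriting the 22 symbols of LssPPPPLLLLLssPPPPLLLL one by one yields Lss PP PP L L L L Lss Lss Lss Lss Lss PP PP L L L L Lss Lss Lss Lss; concatenated:

LssPPPPLLLLLssLssLssLssLssPPPPLLLLLssLssLssLss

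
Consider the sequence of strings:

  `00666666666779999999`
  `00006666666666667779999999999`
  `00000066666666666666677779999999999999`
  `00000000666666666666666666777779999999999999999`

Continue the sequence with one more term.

00000000006666666666666666666667777779999999999999999999

Reading off run lengths: 0 runs 2, 4, 6, 8; 6 runs 9, 12, 15, 18; 7 runs 2, 3, 4, 5; 9 runs 7, 10, 13, 16 — each is linear in n, where the shown terms are n = 2, 3, 4, 5.
Setting n = 6 gives 10, 21, 6, 19 characters in each block.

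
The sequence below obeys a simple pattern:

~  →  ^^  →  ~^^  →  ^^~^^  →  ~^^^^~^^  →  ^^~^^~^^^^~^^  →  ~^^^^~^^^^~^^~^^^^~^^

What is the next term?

^^~^^~^^^^~^^~^^^^~^^^^~^^~^^^^~^^

Each term (from the third on) is the two preceding terms concatenated in order: term 3 = ~·^^ = ~^^.
Continuing: ^^~^^~^^^^~^^ · ~^^^^~^^^^~^^~^^^^~^^ gives term 8.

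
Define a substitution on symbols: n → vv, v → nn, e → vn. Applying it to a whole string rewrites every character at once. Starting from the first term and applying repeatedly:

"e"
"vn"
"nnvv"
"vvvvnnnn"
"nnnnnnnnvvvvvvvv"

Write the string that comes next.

Rewriting the 16 symbols of nnnnnnnnvvvvvvvv one by one yields vv vv vv vv vv vv vv vv nn nn nn nn nn nn nn nn; concatenated:

vvvvvvvvvvvvvvvvnnnnnnnnnnnnnnnn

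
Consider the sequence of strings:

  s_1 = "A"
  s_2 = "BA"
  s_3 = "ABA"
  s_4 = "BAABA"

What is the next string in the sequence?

ABABAABA

From term 3 onward, concatenate the second-to-last term with the last: A·BA = ABA, BA·ABA = BAABA, …
So term 5 is ABA·BAABA.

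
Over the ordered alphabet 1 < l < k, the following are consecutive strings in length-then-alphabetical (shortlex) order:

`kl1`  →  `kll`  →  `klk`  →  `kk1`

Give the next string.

Find the rightmost character of kk1 below k, bump it to the next letter, and reset everything to its right to 1.

kkl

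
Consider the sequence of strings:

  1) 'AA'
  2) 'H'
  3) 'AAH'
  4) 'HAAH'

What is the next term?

This is a Fibonacci-style word recurrence s(k) = s(k−2)·s(k−1): e.g. AA·H = AAH.
So term 5 is AAH·HAAH.

AAHHAAH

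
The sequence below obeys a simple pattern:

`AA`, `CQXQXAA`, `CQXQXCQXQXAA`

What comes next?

CQXQXCQXQXCQXQXAA

Every step adds CQXQX at the front: s(k+1) = CQXQX·s(k).
One more step from CQXQXCQXQXAA gives the answer.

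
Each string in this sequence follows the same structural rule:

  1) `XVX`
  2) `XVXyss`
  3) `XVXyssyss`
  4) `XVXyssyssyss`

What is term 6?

XVXyssyssyssyssyss

Each term is the previous one with yss appended.
From XVXyssyssyss, 2 further steps: XVXyssyssyss → XVXyssyssyssyss → (answer).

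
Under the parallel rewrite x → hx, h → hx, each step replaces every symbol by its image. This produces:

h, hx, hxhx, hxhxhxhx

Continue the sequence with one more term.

Apply φ to hxhxhxhx symbol by symbol: h→hx, x→hx, h→hx, x→hx, h→hx, x→hx, h→hx, x→hx; joined: hx hx hx hx hx hx hx hx.

hxhxhxhxhxhxhxhx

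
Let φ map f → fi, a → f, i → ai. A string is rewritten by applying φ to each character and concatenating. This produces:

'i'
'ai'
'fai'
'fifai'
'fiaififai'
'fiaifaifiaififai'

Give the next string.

fiaifaififaifiaifaifiaififai

Replace each of the 16 characters of fiaifaifiaififai in place — fi ai f ai fi f ai fi ai f ai fi ai fi f ai — and concatenate.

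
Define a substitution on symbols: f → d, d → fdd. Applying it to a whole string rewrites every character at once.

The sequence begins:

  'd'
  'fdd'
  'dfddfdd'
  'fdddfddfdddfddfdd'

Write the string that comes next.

Applying the rule to each of the 17 symbols of fdddfddfdddfddfdd gives the pieces d fdd fdd fdd d fdd fdd d fdd fdd fdd d fdd fdd d fdd fdd, which concatenate to the answer.

dfddfddfdddfddfdddfddfddfdddfddfdddfddfdd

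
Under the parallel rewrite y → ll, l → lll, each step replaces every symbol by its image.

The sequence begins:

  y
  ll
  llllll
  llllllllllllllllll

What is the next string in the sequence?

llllllllllllllllllllllllllllllllllllllllllllllllllllll

Replace each of the 18 characters of llllllllllllllllll in place — lll lll lll lll lll lll lll lll lll lll lll lll lll lll lll lll lll lll — and concatenate.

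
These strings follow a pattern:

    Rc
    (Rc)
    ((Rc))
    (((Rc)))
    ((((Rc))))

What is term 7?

Each term wraps the previous one in ( on the left and ) on the right.
From ((((Rc)))), 2 further steps: ((((Rc)))) → (((((Rc))))) → (answer).

((((((Rc))))))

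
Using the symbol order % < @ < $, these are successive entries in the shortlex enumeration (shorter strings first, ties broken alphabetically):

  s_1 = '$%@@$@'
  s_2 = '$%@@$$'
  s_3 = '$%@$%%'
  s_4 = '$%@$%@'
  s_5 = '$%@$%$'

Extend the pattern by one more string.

Treat $%@$%$ as a base-3 numeral over the given alphabet and add one, carrying through any trailing $'s.

$%@$@%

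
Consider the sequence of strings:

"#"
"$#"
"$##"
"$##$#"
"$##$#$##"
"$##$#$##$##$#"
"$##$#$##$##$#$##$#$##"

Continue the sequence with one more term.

This is a Fibonacci-style word recurrence s(k) = s(k−1)·s(k−2): e.g. $#·# = $##.
So term 8 is $##$#$##$##$#$##$#$##·$##$#$##$##$#.

$##$#$##$##$#$##$#$##$##$#$##$##$#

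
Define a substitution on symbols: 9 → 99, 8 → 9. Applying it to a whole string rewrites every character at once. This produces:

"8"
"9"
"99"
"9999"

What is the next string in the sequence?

99999999

Expanding 9999: 9→99, 9→99, 9→99, 9→99. Concatenated: 99 99 99 99.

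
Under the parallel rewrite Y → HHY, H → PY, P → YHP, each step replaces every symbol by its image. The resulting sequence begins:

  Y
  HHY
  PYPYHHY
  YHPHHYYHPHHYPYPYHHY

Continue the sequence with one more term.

φ(YHPHHYYHPHHYPYPYHHY) expands symbol-by-symbol to HHY PY YHP PY PY HHY HHY PY YHP PY PY HHY YHP HHY YHP HHY PY PY HHY; joining the 19 pieces gives the next term.

HHYPYYHPPYPYHHYHHYPYYHPPYPYHHYYHPHHYYHPHHYPYPYHHY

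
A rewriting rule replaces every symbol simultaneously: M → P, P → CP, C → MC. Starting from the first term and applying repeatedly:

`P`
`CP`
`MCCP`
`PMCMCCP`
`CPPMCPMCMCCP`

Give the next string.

MCCPCPPMCCPPMCPMCMCCP

Expanding CPPMCPMCMCCP: C→MC, P→CP, P→CP, M→P, C→MC, P→CP, M→P, C→MC, M→P, C→MC, C→MC, P→CP. Concatenated: MC CP CP P MC CP P MC P MC MC CP.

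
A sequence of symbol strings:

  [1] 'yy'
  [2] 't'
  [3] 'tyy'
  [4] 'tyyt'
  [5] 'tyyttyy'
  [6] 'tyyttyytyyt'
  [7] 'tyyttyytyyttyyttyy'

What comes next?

tyyttyytyyttyyttyytyyttyytyyt

This is a Fibonacci-style word recurrence s(k) = s(k−1)·s(k−2): e.g. t·yy = tyy.
So term 8 is tyyttyytyyttyyttyy·tyyttyytyyt.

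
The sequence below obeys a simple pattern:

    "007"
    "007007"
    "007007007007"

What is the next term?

007007007007007007007007

s(k+1) = s(k)·s(k) — each term doubles the last.
So the next term is two copies of 007007007007.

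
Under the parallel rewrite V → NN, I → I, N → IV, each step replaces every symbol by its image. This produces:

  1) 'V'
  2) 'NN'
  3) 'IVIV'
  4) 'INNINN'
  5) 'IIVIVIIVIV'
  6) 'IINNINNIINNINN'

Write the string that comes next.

Applying the rule to each of the 14 symbols of IINNINNIINNINN gives the pieces I I IV IV I IV IV I I IV IV I IV IV, which concatenate to the answer.

IIIVIVIIVIVIIIVIVIIVIV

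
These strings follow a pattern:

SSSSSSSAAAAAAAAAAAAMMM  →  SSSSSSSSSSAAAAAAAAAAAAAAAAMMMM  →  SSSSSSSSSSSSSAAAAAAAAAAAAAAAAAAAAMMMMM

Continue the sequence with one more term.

Reading off run lengths: S runs 7, 10, 13; A runs 12, 16, 20; M runs 3, 4, 5 — each is linear in n, where the shown terms are n = 3, 4, 5.
At n = 6 the blocks have lengths 16, 24, 6.

SSSSSSSSSSSSSSSSAAAAAAAAAAAAAAAAAAAAAAAAMMMMMM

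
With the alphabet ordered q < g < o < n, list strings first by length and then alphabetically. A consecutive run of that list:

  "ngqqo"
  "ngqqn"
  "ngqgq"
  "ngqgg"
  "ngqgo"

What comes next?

Treat ngqgo as a base-4 numeral over the given alphabet and add one, carrying through any trailing n's.

ngqgn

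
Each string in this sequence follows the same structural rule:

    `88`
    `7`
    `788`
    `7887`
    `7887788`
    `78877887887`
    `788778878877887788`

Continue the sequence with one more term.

From term 3 onward, concatenate the last term with the second-to-last: 7·88 = 788, 788·7 = 7887, …
So term 8 is 788778878877887788·78877887887.

78877887887788778878877887887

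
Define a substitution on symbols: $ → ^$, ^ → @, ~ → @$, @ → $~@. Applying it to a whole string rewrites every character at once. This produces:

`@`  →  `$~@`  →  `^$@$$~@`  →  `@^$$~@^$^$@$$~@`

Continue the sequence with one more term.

Rewriting the 15 symbols of @^$$~@^$^$@$$~@ one by one yields $~@ @ ^$ ^$ @$ $~@ @ ^$ @ ^$ $~@ ^$ ^$ @$ $~@; concatenated:

$~@@^$^$@$$~@@^$@^$$~@^$^$@$$~@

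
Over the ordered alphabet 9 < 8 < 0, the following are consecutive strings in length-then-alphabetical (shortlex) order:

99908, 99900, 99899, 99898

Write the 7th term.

Continuing the enumeration 3 steps past 99898: 99898 → 99890 → 99889 → (answer).

99888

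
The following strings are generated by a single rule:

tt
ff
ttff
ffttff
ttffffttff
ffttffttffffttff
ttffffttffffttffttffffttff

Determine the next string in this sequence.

This is a Fibonacci-style word recurrence s(k) = s(k−2)·s(k−1): e.g. tt·ff = ttff.
So term 8 is ffttffttffffttff·ttffffttffffttffttffffttff.

ffttffttffffttffttffffttffffttffttffffttff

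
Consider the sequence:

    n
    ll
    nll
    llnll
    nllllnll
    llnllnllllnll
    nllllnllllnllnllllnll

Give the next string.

llnllnllllnllnllllnllllnllnllllnll

This is a Fibonacci-style word recurrence s(k) = s(k−2)·s(k−1): e.g. n·ll = nll.
So term 8 is llnllnllllnll·nllllnllllnllnllllnll.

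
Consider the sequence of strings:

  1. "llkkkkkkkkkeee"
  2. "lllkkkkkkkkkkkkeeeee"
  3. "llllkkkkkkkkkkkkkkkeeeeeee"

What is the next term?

lllllkkkkkkkkkkkkkkkkkkeeeeeeeee

The n-th term is n l's then 3n+3 k's then 2n-1 e's, where the shown terms are n = 2, 3, 4.
At n = 5 the blocks have lengths 5, 18, 9.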